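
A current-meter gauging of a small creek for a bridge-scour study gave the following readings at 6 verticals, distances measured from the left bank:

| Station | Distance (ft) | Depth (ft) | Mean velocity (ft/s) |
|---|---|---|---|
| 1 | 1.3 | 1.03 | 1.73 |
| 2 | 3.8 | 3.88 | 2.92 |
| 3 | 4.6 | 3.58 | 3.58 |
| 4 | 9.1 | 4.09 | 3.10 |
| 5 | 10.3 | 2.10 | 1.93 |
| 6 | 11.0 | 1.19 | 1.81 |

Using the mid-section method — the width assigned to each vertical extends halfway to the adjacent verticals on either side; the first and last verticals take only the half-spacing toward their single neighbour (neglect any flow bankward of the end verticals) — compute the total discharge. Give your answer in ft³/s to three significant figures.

95.6 ft³/s

w_1 = (3.8 − 1.3)/2 = 1.25 ft; q_1 = 1.73 × 1.03 × 1.25 = 2.227 ft³/s
w_2 = (4.6 − 1.3)/2 = 1.65 ft; q_2 = 2.92 × 3.88 × 1.65 = 18.69 ft³/s
w_3 = (9.1 − 3.8)/2 = 2.65 ft; q_3 = 3.58 × 3.58 × 2.65 = 33.96 ft³/s
w_4 = (10.3 − 4.6)/2 = 2.85 ft; q_4 = 3.10 × 4.09 × 2.85 = 36.14 ft³/s
w_5 = (11.0 − 9.1)/2 = 0.95 ft; q_5 = 1.93 × 2.10 × 0.95 = 3.850 ft³/s
w_6 = (11.0 − 10.3)/2 = 0.35 ft; q_6 = 1.81 × 1.19 × 0.35 = 0.7539 ft³/s
Q = Σ qᵢ = 95.62 ft³/s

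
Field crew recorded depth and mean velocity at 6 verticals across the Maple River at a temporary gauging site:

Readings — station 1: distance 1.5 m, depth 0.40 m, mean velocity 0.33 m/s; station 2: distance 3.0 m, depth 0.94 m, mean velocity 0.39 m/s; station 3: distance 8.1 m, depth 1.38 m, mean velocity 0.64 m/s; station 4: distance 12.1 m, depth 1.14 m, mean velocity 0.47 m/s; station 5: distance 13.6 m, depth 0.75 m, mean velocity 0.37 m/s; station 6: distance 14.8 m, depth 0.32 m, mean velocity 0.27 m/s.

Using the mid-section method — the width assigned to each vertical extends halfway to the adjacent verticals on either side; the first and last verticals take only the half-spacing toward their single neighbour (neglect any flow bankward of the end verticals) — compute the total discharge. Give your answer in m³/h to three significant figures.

26000 m³/h

w_1 = (3.0 − 1.5)/2 = 0.75 m; q_1 = 0.33 × 0.40 × 0.75 = 0.09900 m³/s
w_2 = (8.1 − 1.5)/2 = 3.3 m; q_2 = 0.39 × 0.94 × 3.3 = 1.210 m³/s
w_3 = (12.1 − 3.0)/2 = 4.55 m; q_3 = 0.64 × 1.38 × 4.55 = 4.019 m³/s
w_4 = (13.6 − 8.1)/2 = 2.75 m; q_4 = 0.47 × 1.14 × 2.75 = 1.473 m³/s
w_5 = (14.8 − 12.1)/2 = 1.35 m; q_5 = 0.37 × 0.75 × 1.35 = 0.3746 m³/s
w_6 = (14.8 − 13.6)/2 = 0.6 m; q_6 = 0.27 × 0.32 × 0.6 = 0.05184 m³/s
Q = Σ qᵢ = 7.227 m³/s
= 7.227 × 3600 = 26020 m³/h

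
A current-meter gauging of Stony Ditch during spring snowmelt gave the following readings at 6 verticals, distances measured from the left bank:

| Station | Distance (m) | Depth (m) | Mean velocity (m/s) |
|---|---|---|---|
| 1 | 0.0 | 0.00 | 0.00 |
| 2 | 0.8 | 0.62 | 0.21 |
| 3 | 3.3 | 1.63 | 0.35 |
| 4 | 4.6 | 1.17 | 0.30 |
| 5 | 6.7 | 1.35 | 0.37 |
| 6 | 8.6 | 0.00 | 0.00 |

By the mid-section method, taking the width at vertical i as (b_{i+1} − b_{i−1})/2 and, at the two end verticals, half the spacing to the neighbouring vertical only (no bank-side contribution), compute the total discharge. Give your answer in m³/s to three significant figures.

w_2 = (3.3 − 0.0)/2 = 1.65 m; q_2 = 0.21 × 0.62 × 1.65 = 0.2148 m³/s
w_3 = (4.6 − 0.8)/2 = 1.9 m; q_3 = 0.35 × 1.63 × 1.9 = 1.084 m³/s
w_4 = (6.7 − 3.3)/2 = 1.7 m; q_4 = 0.30 × 1.17 × 1.7 = 0.5967 m³/s
w_5 = (8.6 − 4.6)/2 = 2 m; q_5 = 0.37 × 1.35 × 2 = 0.9990 m³/s
Stations 1, 6 contribute zero (depth or velocity is 0).
Q = Σ qᵢ = 2.894 m³/s

2.89 m³/s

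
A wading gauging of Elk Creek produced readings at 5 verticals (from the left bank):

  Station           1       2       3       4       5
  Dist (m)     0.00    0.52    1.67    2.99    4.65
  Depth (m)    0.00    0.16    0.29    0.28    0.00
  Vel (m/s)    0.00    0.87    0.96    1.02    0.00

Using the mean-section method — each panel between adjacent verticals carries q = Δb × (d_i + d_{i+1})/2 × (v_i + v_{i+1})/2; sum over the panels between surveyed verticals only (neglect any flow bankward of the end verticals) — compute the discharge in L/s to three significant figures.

746 L/s

Panel 1-2: Δb = 0.52 m, d̄ = (0.00+0.16)/2 = 0.08, v̄ = (0.00+0.87)/2 = 0.435 → q = 0.52×0.08×0.435 = 0.01810 m³/s
Panel 2-3: Δb = 1.15 m, d̄ = (0.16+0.29)/2 = 0.225, v̄ = (0.87+0.96)/2 = 0.915 → q = 1.15×0.225×0.915 = 0.2368 m³/s
Panel 3-4: Δb = 1.32 m, d̄ = (0.29+0.28)/2 = 0.285, v̄ = (0.96+1.02)/2 = 0.99 → q = 1.32×0.285×0.99 = 0.3724 m³/s
Panel 4-5: Δb = 1.66 m, d̄ = (0.28+0.00)/2 = 0.14, v̄ = (1.02+0.00)/2 = 0.51 → q = 1.66×0.14×0.51 = 0.1185 m³/s
Q = Σ q = 0.7458 m³/s
= 0.7458 × 1000 = 745.8 L/s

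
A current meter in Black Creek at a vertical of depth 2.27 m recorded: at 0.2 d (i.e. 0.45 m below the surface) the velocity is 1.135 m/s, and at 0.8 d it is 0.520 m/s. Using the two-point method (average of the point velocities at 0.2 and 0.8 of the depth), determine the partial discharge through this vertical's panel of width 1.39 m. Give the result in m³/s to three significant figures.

v̄ = (1.135 + 0.520) / 2 = 0.8275 m/s
q = v̄ × d × w = 0.8275 × 2.27 × 1.39 = 2.611 m³/s

2.61 m³/s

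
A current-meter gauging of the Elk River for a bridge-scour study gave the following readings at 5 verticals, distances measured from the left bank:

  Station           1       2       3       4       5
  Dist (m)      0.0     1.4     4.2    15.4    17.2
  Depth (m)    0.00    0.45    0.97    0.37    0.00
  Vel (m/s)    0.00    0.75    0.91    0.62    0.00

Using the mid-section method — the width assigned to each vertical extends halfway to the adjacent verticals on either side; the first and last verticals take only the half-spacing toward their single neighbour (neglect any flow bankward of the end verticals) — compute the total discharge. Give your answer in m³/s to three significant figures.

w_2 = (4.2 − 0.0)/2 = 2.1 m; q_2 = 0.75 × 0.45 × 2.1 = 0.7088 m³/s
w_3 = (15.4 − 1.4)/2 = 7 m; q_3 = 0.91 × 0.97 × 7 = 6.179 m³/s
w_4 = (17.2 − 4.2)/2 = 6.5 m; q_4 = 0.62 × 0.37 × 6.5 = 1.491 m³/s
Stations 1, 5 contribute zero (depth or velocity is 0).
Q = Σ qᵢ = 8.379 m³/s

8.38 m³/s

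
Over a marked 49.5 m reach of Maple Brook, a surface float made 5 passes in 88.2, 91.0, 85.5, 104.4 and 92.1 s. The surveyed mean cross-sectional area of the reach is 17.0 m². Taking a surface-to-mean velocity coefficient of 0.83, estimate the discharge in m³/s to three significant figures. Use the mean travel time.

t̄ = (88.2 + 91.0 + 85.5 + 104.4 + 92.1) / 5 = 92.24 s
v_surface = L / t̄ = 49.5 / 92.24 = 0.5366 m/s
v_mean = 0.83 × 0.5366 = 0.4454 m/s
Q = A × v_mean = 17.0 × 0.4454 = 7.572 m³/s

7.57 m³/s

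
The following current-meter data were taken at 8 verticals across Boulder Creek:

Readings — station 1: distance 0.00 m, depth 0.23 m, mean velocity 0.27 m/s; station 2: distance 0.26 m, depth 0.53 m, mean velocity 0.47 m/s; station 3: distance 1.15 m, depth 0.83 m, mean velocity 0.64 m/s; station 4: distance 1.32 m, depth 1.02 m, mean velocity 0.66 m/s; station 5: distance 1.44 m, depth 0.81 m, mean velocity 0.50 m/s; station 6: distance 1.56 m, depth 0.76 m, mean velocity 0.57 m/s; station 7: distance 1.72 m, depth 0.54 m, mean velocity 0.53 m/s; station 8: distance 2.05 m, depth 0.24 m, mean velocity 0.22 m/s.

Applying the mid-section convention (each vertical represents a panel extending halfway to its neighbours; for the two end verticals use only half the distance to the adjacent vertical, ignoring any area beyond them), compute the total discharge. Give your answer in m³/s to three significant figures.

0.719 m³/s

w_1 = (0.26 − 0.00)/2 = 0.13 m; q_1 = 0.27 × 0.23 × 0.13 = 0.008073 m³/s
w_2 = (1.15 − 0.00)/2 = 0.575 m; q_2 = 0.47 × 0.53 × 0.575 = 0.1432 m³/s
w_3 = (1.32 − 0.26)/2 = 0.53 m; q_3 = 0.64 × 0.83 × 0.53 = 0.2815 m³/s
w_4 = (1.44 − 1.15)/2 = 0.145 m; q_4 = 0.66 × 1.02 × 0.145 = 0.09761 m³/s
w_5 = (1.56 − 1.32)/2 = 0.12 m; q_5 = 0.50 × 0.81 × 0.12 = 0.04860 m³/s
w_6 = (1.72 − 1.44)/2 = 0.14 m; q_6 = 0.57 × 0.76 × 0.14 = 0.06065 m³/s
w_7 = (2.05 − 1.56)/2 = 0.245 m; q_7 = 0.53 × 0.54 × 0.245 = 0.07012 m³/s
w_8 = (2.05 − 1.72)/2 = 0.165 m; q_8 = 0.22 × 0.24 × 0.165 = 0.008712 m³/s
Q = Σ qᵢ = 0.7185 m³/s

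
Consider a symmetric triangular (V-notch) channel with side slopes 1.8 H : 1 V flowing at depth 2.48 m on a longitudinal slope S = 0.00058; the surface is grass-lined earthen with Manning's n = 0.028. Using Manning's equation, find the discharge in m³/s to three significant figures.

10.0 m³/s

A = z·y² = 1.8×2.48² = 11.07 m²
P = 2y√(1+z²) = 2×2.48×√(1+1.8²) = 10.21 m
R = A/P = 11.07/10.21 = 1.084 m
Q = (1/n)·A·R^(2/3)·S^(1/2) = (1/0.028) × 11.07 × 1.084^(2/3) × 0.00058^(1/2) = 10.05 m³/s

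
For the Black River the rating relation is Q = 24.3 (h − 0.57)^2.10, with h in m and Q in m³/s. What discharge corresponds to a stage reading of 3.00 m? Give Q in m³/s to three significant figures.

157 m³/s

Q = 24.3 × (3.00 − 0.57)^2.10 = 24.3 × 2.43^2.10 = 156.8 m³/s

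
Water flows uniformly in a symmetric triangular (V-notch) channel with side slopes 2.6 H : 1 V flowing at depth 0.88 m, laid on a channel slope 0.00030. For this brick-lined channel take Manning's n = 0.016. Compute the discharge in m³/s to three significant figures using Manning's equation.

A = z·y² = 2.6×0.88² = 2.013 m²
P = 2y√(1+z²) = 2×0.88×√(1+2.6²) = 4.903 m
R = A/P = 2.013/4.903 = 0.4107 m
Q = (1/n)·A·R^(2/3)·S^(1/2) = (1/0.016) × 2.013 × 0.4107^(2/3) × 0.00030^(1/2) = 1.204 m³/s

1.20 m³/s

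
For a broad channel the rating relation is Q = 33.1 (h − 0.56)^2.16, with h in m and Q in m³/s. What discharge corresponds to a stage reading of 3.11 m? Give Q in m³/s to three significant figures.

250 m³/s

Q = 33.1 × (3.11 − 0.56)^2.16 = 33.1 × 2.55^2.16 = 250.0 m³/s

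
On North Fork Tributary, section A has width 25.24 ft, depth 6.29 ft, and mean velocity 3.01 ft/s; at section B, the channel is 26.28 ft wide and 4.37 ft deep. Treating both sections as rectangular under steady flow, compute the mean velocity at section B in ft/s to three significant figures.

Q = A₁V₁ = (25.24×6.29) × 3.01 = 477.9 ft³/s
A₂ = 26.28 × 4.37 = 114.8 ft²
V₂ = Q/A₂ = 477.9/114.8 = 4.161 ft/s

4.16 ft/s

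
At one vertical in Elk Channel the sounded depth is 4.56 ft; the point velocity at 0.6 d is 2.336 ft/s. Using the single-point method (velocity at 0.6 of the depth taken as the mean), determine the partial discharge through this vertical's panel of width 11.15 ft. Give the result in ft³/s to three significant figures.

v̄ = v₀.₆ = 2.336 ft/s
q = v̄ × d × w = 2.336 × 4.56 × 11.15 = 118.8 ft³/s

119 ft³/s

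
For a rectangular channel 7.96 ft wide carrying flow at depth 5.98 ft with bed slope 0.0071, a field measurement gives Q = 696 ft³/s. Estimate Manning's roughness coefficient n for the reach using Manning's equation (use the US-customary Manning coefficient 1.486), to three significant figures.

A = b·y = 7.96 × 5.98 = 47.60 ft²
P = b + 2y = 7.96 + 2×5.98 = 19.92 ft
R = A/P = 47.60/19.92 = 2.390 ft
n = (1.486/Q)·A·R^(2/3)·S^(1/2) = (1.486/696) × 47.60 × 1.787 × 0.08426 = 0.01531

0.0153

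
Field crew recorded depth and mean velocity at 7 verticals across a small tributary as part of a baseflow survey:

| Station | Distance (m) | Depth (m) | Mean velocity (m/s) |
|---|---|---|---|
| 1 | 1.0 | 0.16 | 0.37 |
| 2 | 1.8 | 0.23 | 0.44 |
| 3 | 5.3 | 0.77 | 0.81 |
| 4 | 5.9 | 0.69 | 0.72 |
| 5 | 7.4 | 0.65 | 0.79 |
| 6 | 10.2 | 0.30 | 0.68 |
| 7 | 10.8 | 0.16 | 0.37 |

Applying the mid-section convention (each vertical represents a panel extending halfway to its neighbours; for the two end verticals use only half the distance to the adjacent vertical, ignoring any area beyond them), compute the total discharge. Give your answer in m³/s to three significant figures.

3.51 m³/s

w_1 = (1.8 − 1.0)/2 = 0.4 m; q_1 = 0.37 × 0.16 × 0.4 = 0.02368 m³/s
w_2 = (5.3 − 1.0)/2 = 2.15 m; q_2 = 0.44 × 0.23 × 2.15 = 0.2176 m³/s
w_3 = (5.9 − 1.8)/2 = 2.05 m; q_3 = 0.81 × 0.77 × 2.05 = 1.279 m³/s
w_4 = (7.4 − 5.3)/2 = 1.05 m; q_4 = 0.72 × 0.69 × 1.05 = 0.5216 m³/s
w_5 = (10.2 − 5.9)/2 = 2.15 m; q_5 = 0.79 × 0.65 × 2.15 = 1.104 m³/s
w_6 = (10.8 − 7.4)/2 = 1.7 m; q_6 = 0.68 × 0.30 × 1.7 = 0.3468 m³/s
w_7 = (10.8 − 10.2)/2 = 0.3 m; q_7 = 0.37 × 0.16 × 0.3 = 0.01776 m³/s
Q = Σ qᵢ = 3.510 m³/s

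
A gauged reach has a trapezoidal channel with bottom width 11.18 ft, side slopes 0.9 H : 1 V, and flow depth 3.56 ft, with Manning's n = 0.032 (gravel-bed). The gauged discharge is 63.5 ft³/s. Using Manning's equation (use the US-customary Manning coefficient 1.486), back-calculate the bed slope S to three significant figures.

0.000214

A = (b + z·y)·y = (11.18 + 0.9×3.56)×3.56 = 51.21 ft²
P = b + 2y√(1+z²) = 11.18 + 2×3.56×√(1+0.9²) = 20.76 ft
R = A/P = 51.21/20.76 = 2.467 ft
S = (Q·n / (1.486·A·R^(2/3)))² = (63.5×0.032 / (1.486×51.21×1.826))² = 0.0002140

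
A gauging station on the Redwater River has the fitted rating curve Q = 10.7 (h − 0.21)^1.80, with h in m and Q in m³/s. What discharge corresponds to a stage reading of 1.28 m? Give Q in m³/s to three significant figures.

12.1 m³/s

Q = 10.7 × (1.28 − 0.21)^1.80 = 10.7 × 1.07^1.80 = 12.09 m³/s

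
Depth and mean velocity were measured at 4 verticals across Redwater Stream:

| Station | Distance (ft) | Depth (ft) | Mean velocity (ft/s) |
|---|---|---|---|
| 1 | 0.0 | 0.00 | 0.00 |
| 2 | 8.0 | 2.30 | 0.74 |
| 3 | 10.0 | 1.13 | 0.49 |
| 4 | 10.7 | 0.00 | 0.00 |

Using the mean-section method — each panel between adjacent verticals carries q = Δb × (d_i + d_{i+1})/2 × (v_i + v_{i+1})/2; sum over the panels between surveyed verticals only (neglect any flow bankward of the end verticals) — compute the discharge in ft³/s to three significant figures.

Panel 1-2: Δb = 8 ft, d̄ = (0.00+2.30)/2 = 1.15, v̄ = (0.00+0.74)/2 = 0.37 → q = 8×1.15×0.37 = 3.404 ft³/s
Panel 2-3: Δb = 2 ft, d̄ = (2.30+1.13)/2 = 1.715, v̄ = (0.74+0.49)/2 = 0.615 → q = 2×1.715×0.615 = 2.109 ft³/s
Panel 3-4: Δb = 0.7 ft, d̄ = (1.13+0.00)/2 = 0.565, v̄ = (0.49+0.00)/2 = 0.245 → q = 0.7×0.565×0.245 = 0.09690 ft³/s
Q = Σ q = 5.610 ft³/s

5.61 ft³/s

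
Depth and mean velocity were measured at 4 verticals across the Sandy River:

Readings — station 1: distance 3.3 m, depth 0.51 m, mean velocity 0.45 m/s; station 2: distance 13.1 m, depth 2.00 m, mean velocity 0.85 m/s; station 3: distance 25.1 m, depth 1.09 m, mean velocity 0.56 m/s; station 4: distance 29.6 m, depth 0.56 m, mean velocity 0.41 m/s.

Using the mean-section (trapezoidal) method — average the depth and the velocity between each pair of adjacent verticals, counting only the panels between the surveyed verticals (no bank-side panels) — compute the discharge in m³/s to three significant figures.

Panel 1-2: Δb = 9.8 m, d̄ = (0.51+2.00)/2 = 1.255, v̄ = (0.45+0.85)/2 = 0.65 → q = 9.8×1.255×0.65 = 7.994 m³/s
Panel 2-3: Δb = 12 m, d̄ = (2.00+1.09)/2 = 1.545, v̄ = (0.85+0.56)/2 = 0.705 → q = 12×1.545×0.705 = 13.07 m³/s
Panel 3-4: Δb = 4.5 m, d̄ = (1.09+0.56)/2 = 0.825, v̄ = (0.56+0.41)/2 = 0.485 → q = 4.5×0.825×0.485 = 1.801 m³/s
Q = Σ q = 22.87 m³/s

22.9 m³/s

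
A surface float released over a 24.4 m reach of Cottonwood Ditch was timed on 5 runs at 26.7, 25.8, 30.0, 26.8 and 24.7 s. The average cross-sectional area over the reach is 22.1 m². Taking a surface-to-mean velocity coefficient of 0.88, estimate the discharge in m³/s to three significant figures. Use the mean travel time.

17.7 m³/s

t̄ = (26.7 + 25.8 + 30.0 + 26.8 + 24.7) / 5 = 26.8 s
v_surface = L / t̄ = 24.4 / 26.8 = 0.9104 m/s
v_mean = 0.88 × 0.9104 = 0.8012 m/s
Q = A × v_mean = 22.1 × 0.8012 = 17.71 m³/s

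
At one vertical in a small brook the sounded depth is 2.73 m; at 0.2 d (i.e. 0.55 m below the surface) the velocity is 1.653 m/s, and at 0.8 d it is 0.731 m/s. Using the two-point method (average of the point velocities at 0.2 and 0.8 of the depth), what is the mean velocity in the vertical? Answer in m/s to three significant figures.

1.19 m/s

v̄ = (1.653 + 0.731) / 2 = 1.192 m/s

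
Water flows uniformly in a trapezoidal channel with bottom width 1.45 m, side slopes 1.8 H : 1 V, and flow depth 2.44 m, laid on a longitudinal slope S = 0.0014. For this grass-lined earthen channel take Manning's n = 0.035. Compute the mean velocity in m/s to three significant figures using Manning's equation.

1.23 m/s

A = (b + z·y)·y = (1.45 + 1.8×2.44)×2.44 = 14.25 m²
P = b + 2y√(1+z²) = 1.45 + 2×2.44×√(1+1.8²) = 11.50 m
R = A/P = 14.25/11.50 = 1.240 m
Q = (1/n)·A·R^(2/3)·S^(1/2) = (1/0.035) × 14.25 × 1.240^(2/3) × 0.0014^(1/2) = 17.59 m³/s
V = Q/A = 17.59/14.25 = 1.234 m/s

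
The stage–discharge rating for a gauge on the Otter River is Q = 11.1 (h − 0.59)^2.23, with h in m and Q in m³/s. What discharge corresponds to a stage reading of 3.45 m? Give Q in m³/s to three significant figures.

116 m³/s

Q = 11.1 × (3.45 − 0.59)^2.23 = 11.1 × 2.86^2.23 = 115.6 m³/s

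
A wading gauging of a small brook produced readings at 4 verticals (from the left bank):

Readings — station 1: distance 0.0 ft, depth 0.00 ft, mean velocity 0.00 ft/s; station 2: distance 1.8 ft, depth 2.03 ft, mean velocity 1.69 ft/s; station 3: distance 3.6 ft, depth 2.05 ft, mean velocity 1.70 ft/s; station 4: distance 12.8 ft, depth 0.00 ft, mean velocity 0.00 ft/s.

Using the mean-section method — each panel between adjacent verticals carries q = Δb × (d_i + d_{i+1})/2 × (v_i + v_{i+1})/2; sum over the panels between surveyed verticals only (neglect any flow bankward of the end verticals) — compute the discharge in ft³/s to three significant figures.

15.8 ft³/s

Panel 1-2: Δb = 1.8 ft, d̄ = (0.00+2.03)/2 = 1.015, v̄ = (0.00+1.69)/2 = 0.845 → q = 1.8×1.015×0.845 = 1.544 ft³/s
Panel 2-3: Δb = 1.8 ft, d̄ = (2.03+2.05)/2 = 2.04, v̄ = (1.69+1.70)/2 = 1.695 → q = 1.8×2.04×1.695 = 6.224 ft³/s
Panel 3-4: Δb = 9.2 ft, d̄ = (2.05+0.00)/2 = 1.025, v̄ = (1.70+0.00)/2 = 0.85 → q = 9.2×1.025×0.85 = 8.016 ft³/s
Q = Σ q = 15.78 ft³/s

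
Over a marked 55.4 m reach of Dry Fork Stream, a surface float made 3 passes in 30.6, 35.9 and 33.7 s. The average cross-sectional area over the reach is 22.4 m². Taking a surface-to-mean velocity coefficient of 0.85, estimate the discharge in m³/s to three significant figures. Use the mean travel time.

t̄ = (30.6 + 35.9 + 33.7) / 3 = 33.4 s
v_surface = L / t̄ = 55.4 / 33.4 = 1.659 m/s
v_mean = 0.85 × 1.659 = 1.410 m/s
Q = A × v_mean = 22.4 × 1.410 = 31.58 m³/s

31.6 m³/s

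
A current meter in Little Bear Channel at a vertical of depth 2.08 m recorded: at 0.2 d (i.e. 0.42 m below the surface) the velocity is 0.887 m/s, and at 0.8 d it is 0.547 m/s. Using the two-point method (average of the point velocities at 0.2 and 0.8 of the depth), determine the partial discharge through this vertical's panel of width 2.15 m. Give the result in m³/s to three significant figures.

3.21 m³/s

v̄ = (0.887 + 0.547) / 2 = 0.7170 m/s
q = v̄ × d × w = 0.7170 × 2.08 × 2.15 = 3.206 m³/s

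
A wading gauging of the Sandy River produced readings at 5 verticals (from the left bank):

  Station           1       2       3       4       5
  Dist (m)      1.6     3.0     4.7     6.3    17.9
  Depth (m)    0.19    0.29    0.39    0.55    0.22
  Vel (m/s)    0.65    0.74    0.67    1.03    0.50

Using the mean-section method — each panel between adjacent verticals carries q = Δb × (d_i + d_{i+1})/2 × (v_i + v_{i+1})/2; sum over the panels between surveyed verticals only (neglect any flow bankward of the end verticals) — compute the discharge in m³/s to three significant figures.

Panel 1-2: Δb = 1.4 m, d̄ = (0.19+0.29)/2 = 0.24, v̄ = (0.65+0.74)/2 = 0.695 → q = 1.4×0.24×0.695 = 0.2335 m³/s
Panel 2-3: Δb = 1.7 m, d̄ = (0.29+0.39)/2 = 0.34, v̄ = (0.74+0.67)/2 = 0.705 → q = 1.7×0.34×0.705 = 0.4075 m³/s
Panel 3-4: Δb = 1.6 m, d̄ = (0.39+0.55)/2 = 0.47, v̄ = (0.67+1.03)/2 = 0.85 → q = 1.6×0.47×0.85 = 0.6392 m³/s
Panel 4-5: Δb = 11.6 m, d̄ = (0.55+0.22)/2 = 0.385, v̄ = (1.03+0.50)/2 = 0.765 → q = 11.6×0.385×0.765 = 3.416 m³/s
Q = Σ q = 4.697 m³/s

4.70 m³/s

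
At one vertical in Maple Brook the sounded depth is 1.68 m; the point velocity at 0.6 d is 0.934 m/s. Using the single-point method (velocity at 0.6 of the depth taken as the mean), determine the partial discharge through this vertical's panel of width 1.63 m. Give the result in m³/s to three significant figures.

v̄ = v₀.₆ = 0.934 m/s
q = v̄ × d × w = 0.9340 × 1.68 × 1.63 = 2.558 m³/s

2.56 m³/s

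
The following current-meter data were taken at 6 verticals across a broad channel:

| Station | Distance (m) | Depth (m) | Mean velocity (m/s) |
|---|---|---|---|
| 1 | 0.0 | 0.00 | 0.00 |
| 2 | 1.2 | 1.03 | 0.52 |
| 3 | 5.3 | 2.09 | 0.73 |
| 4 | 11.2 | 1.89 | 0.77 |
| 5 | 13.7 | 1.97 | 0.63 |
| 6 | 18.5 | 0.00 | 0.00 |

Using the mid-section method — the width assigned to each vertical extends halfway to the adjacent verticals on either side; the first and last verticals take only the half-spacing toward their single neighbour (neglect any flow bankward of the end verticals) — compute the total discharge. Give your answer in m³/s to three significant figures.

19.7 m³/s

w_2 = (5.3 − 0.0)/2 = 2.65 m; q_2 = 0.52 × 1.03 × 2.65 = 1.419 m³/s
w_3 = (11.2 − 1.2)/2 = 5 m; q_3 = 0.73 × 2.09 × 5 = 7.629 m³/s
w_4 = (13.7 − 5.3)/2 = 4.2 m; q_4 = 0.77 × 1.89 × 4.2 = 6.112 m³/s
w_5 = (18.5 − 11.2)/2 = 3.65 m; q_5 = 0.63 × 1.97 × 3.65 = 4.530 m³/s
Stations 1, 6 contribute zero (depth or velocity is 0).
Q = Σ qᵢ = 19.69 m³/s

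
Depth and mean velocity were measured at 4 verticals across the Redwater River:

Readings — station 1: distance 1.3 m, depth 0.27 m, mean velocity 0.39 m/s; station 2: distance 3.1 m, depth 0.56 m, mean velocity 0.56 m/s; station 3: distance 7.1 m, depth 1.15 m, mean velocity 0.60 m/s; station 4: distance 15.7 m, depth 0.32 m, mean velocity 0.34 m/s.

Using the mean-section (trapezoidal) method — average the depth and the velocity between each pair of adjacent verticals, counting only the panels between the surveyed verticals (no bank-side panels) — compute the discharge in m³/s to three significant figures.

Panel 1-2: Δb = 1.8 m, d̄ = (0.27+0.56)/2 = 0.415, v̄ = (0.39+0.56)/2 = 0.475 → q = 1.8×0.415×0.475 = 0.3548 m³/s
Panel 2-3: Δb = 4 m, d̄ = (0.56+1.15)/2 = 0.855, v̄ = (0.56+0.60)/2 = 0.58 → q = 4×0.855×0.58 = 1.984 m³/s
Panel 3-4: Δb = 8.6 m, d̄ = (1.15+0.32)/2 = 0.735, v̄ = (0.60+0.34)/2 = 0.47 → q = 8.6×0.735×0.47 = 2.971 m³/s
Q = Σ q = 5.309 m³/s

5.31 m³/s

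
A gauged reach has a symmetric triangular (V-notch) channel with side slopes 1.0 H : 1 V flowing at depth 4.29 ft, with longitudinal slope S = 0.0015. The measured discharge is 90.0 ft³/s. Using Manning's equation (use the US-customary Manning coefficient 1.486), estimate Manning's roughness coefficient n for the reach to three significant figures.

A = z·y² = 1.0×4.29² = 18.40 ft²
P = 2y√(1+z²) = 2×4.29×√(1+1.0²) = 12.13 ft
R = A/P = 18.40/12.13 = 1.517 ft
n = (1.486/Q)·A·R^(2/3)·S^(1/2) = (1.486/90.0) × 18.40 × 1.320 × 0.03873 = 0.01554

0.0155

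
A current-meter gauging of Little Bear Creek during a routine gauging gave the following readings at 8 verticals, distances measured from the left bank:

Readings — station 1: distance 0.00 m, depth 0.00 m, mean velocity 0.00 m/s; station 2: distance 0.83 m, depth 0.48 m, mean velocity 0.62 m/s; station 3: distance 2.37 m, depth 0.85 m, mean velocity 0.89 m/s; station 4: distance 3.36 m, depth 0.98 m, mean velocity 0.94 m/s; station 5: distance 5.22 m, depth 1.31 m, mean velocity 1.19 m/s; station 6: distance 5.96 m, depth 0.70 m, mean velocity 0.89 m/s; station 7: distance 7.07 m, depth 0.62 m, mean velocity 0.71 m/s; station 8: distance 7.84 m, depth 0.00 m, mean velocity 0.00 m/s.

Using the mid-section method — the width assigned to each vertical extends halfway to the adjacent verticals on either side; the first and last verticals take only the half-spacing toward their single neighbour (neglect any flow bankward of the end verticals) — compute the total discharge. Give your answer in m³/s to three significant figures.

w_2 = (2.37 − 0.00)/2 = 1.185 m; q_2 = 0.62 × 0.48 × 1.185 = 0.3527 m³/s
w_3 = (3.36 − 0.83)/2 = 1.265 m; q_3 = 0.89 × 0.85 × 1.265 = 0.9570 m³/s
w_4 = (5.22 − 2.37)/2 = 1.425 m; q_4 = 0.94 × 0.98 × 1.425 = 1.313 m³/s
w_5 = (5.96 − 3.36)/2 = 1.3 m; q_5 = 1.19 × 1.31 × 1.3 = 2.027 m³/s
w_6 = (7.07 − 5.22)/2 = 0.925 m; q_6 = 0.89 × 0.70 × 0.925 = 0.5763 m³/s
w_7 = (7.84 − 5.96)/2 = 0.94 m; q_7 = 0.71 × 0.62 × 0.94 = 0.4138 m³/s
Stations 1, 8 contribute zero (depth or velocity is 0).
Q = Σ qᵢ = 5.639 m³/s

5.64 m³/s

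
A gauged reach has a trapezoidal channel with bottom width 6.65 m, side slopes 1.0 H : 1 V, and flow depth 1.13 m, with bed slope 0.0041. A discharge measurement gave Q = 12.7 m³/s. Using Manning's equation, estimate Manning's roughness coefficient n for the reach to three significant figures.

A = (b + z·y)·y = (6.65 + 1.0×1.13)×1.13 = 8.791 m²
P = b + 2y√(1+z²) = 6.65 + 2×1.13×√(1+1.0²) = 9.846 m
R = A/P = 8.791/9.846 = 0.8929 m
n = (1/Q)·A·R^(2/3)·S^(1/2) = (1/12.7) × 8.791 × 0.9272 × 0.06403 = 0.04110

0.0411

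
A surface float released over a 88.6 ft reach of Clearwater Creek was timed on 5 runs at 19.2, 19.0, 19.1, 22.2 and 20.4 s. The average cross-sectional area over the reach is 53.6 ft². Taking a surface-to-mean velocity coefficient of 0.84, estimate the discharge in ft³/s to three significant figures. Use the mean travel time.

t̄ = (19.2 + 19.0 + 19.1 + 22.2 + 20.4) / 5 = 19.98 s
v_surface = L / t̄ = 88.6 / 19.98 = 4.434 ft/s
v_mean = 0.84 × 4.434 = 3.725 ft/s
Q = A × v_mean = 53.6 × 3.725 = 199.7 ft³/s

200 ft³/s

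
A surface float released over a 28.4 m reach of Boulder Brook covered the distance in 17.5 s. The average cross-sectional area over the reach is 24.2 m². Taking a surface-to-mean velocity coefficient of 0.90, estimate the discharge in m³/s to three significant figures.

v_surface = L / t̄ = 28.4 / 17.5 = 1.623 m/s
v_mean = 0.90 × 1.623 = 1.461 m/s
Q = A × v_mean = 24.2 × 1.461 = 35.35 m³/s

35.3 m³/s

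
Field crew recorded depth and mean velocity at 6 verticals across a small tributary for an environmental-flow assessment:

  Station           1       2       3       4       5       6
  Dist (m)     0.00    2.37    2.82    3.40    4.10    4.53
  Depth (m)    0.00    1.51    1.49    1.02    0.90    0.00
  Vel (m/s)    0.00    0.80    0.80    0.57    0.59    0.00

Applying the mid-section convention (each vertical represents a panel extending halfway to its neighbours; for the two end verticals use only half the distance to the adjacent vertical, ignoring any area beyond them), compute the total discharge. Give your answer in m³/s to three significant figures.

2.99 m³/s

w_2 = (2.82 − 0.00)/2 = 1.41 m; q_2 = 0.80 × 1.51 × 1.41 = 1.703 m³/s
w_3 = (3.40 − 2.37)/2 = 0.515 m; q_3 = 0.80 × 1.49 × 0.515 = 0.6139 m³/s
w_4 = (4.10 − 2.82)/2 = 0.64 m; q_4 = 0.57 × 1.02 × 0.64 = 0.3721 m³/s
w_5 = (4.53 − 3.40)/2 = 0.565 m; q_5 = 0.59 × 0.90 × 0.565 = 0.3000 m³/s
Stations 1, 6 contribute zero (depth or velocity is 0).
Q = Σ qᵢ = 2.989 m³/s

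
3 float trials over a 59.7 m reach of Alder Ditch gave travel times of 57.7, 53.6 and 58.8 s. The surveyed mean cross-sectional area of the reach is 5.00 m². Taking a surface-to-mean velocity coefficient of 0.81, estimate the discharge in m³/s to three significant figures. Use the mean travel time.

4.26 m³/s

t̄ = (57.7 + 53.6 + 58.8) / 3 = 56.7 s
v_surface = L / t̄ = 59.7 / 56.7 = 1.053 m/s
v_mean = 0.81 × 1.053 = 0.8529 m/s
Q = A × v_mean = 5.00 × 0.8529 = 4.264 m³/s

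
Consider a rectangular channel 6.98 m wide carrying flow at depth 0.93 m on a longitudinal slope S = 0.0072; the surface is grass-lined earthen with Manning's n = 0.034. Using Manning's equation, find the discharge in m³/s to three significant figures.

A = b·y = 6.98 × 0.93 = 6.491 m²
P = b + 2y = 6.98 + 2×0.93 = 8.840 m
R = A/P = 6.491/8.840 = 0.7343 m
Q = (1/n)·A·R^(2/3)·S^(1/2) = (1/0.034) × 6.491 × 0.7343^(2/3) × 0.0072^(1/2) = 13.19 m³/s

13.2 m³/s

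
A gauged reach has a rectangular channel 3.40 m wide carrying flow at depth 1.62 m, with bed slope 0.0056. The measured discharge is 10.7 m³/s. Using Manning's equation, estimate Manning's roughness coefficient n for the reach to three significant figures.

A = b·y = 3.40 × 1.62 = 5.508 m²
P = b + 2y = 3.40 + 2×1.62 = 6.640 m
R = A/P = 5.508/6.640 = 0.8295 m
n = (1/Q)·A·R^(2/3)·S^(1/2) = (1/10.7) × 5.508 × 0.8828 × 0.07483 = 0.03401

0.0340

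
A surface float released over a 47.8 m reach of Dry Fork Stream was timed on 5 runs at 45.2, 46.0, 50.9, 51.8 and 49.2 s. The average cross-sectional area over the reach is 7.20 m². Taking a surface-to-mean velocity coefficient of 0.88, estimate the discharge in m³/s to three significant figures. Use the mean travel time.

6.23 m³/s

t̄ = (45.2 + 46.0 + 50.9 + 51.8 + 49.2) / 5 = 48.62 s
v_surface = L / t̄ = 47.8 / 48.62 = 0.9831 m/s
v_mean = 0.88 × 0.9831 = 0.8652 m/s
Q = A × v_mean = 7.20 × 0.8652 = 6.229 m³/s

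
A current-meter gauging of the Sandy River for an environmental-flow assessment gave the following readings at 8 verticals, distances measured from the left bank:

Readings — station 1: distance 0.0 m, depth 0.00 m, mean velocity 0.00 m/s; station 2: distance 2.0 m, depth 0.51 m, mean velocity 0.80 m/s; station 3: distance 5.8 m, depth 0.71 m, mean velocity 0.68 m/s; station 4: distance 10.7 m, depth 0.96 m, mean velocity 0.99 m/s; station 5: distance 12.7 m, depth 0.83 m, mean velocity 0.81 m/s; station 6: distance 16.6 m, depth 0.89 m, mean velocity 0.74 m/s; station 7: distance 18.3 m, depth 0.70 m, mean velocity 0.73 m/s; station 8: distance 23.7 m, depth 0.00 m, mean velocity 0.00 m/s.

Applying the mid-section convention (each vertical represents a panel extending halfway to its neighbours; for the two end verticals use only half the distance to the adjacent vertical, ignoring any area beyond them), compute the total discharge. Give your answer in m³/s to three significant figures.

w_2 = (5.8 − 0.0)/2 = 2.9 m; q_2 = 0.80 × 0.51 × 2.9 = 1.183 m³/s
w_3 = (10.7 − 2.0)/2 = 4.35 m; q_3 = 0.68 × 0.71 × 4.35 = 2.100 m³/s
w_4 = (12.7 − 5.8)/2 = 3.45 m; q_4 = 0.99 × 0.96 × 3.45 = 3.279 m³/s
w_5 = (16.6 − 10.7)/2 = 2.95 m; q_5 = 0.81 × 0.83 × 2.95 = 1.983 m³/s
w_6 = (18.3 − 12.7)/2 = 2.8 m; q_6 = 0.74 × 0.89 × 2.8 = 1.844 m³/s
w_7 = (23.7 − 16.6)/2 = 3.55 m; q_7 = 0.73 × 0.70 × 3.55 = 1.814 m³/s
Stations 1, 8 contribute zero (depth or velocity is 0).
Q = Σ qᵢ = 12.20 m³/s

12.2 m³/s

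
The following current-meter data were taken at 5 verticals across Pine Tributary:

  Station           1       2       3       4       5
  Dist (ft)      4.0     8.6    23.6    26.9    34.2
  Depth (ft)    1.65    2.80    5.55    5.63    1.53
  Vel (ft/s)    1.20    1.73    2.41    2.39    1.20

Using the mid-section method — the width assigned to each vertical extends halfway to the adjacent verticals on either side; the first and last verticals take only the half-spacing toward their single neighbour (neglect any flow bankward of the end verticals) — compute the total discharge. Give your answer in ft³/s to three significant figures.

w_1 = (8.6 − 4.0)/2 = 2.3 ft; q_1 = 1.20 × 1.65 × 2.3 = 4.554 ft³/s
w_2 = (23.6 − 4.0)/2 = 9.8 ft; q_2 = 1.73 × 2.80 × 9.8 = 47.47 ft³/s
w_3 = (26.9 − 8.6)/2 = 9.15 ft; q_3 = 2.41 × 5.55 × 9.15 = 122.4 ft³/s
w_4 = (34.2 − 23.6)/2 = 5.3 ft; q_4 = 2.39 × 5.63 × 5.3 = 71.32 ft³/s
w_5 = (34.2 − 26.9)/2 = 3.65 ft; q_5 = 1.20 × 1.53 × 3.65 = 6.701 ft³/s
Q = Σ qᵢ = 252.4 ft³/s

252 ft³/s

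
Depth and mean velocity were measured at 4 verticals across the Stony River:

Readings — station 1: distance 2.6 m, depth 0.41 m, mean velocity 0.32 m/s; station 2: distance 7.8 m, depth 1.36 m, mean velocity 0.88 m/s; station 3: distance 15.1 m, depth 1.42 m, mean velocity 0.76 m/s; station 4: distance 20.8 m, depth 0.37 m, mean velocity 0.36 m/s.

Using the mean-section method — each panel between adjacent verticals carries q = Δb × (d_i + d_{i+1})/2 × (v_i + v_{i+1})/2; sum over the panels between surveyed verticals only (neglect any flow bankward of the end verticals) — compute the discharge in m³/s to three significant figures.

13.9 m³/s

Panel 1-2: Δb = 5.2 m, d̄ = (0.41+1.36)/2 = 0.885, v̄ = (0.32+0.88)/2 = 0.6 → q = 5.2×0.885×0.6 = 2.761 m³/s
Panel 2-3: Δb = 7.3 m, d̄ = (1.36+1.42)/2 = 1.39, v̄ = (0.88+0.76)/2 = 0.82 → q = 7.3×1.39×0.82 = 8.321 m³/s
Panel 3-4: Δb = 5.7 m, d̄ = (1.42+0.37)/2 = 0.895, v̄ = (0.76+0.36)/2 = 0.56 → q = 5.7×0.895×0.56 = 2.857 m³/s
Q = Σ q = 13.94 m³/s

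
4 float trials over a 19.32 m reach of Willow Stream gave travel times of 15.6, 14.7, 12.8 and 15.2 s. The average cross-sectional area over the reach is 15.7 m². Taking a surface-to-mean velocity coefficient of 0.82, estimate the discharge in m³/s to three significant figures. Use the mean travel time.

t̄ = (15.6 + 14.7 + 12.8 + 15.2) / 4 = 14.575 s
v_surface = L / t̄ = 19.32 / 14.575 = 1.326 m/s
v_mean = 0.82 × 1.326 = 1.087 m/s
Q = A × v_mean = 15.7 × 1.087 = 17.07 m³/s

17.1 m³/s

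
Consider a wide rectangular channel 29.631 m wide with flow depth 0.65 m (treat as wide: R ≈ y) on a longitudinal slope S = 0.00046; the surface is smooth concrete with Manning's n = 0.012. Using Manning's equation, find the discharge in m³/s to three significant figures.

A = b·y = 29.631 × 0.65 = 19.26 m²
Wide channel: R ≈ y = 0.65 m
Q = (1/n)·A·R^(2/3)·S^(1/2) = (1/0.012) × 19.26 × 0.6500^(2/3) × 0.00046^(1/2) = 25.83 m³/s

25.8 m³/s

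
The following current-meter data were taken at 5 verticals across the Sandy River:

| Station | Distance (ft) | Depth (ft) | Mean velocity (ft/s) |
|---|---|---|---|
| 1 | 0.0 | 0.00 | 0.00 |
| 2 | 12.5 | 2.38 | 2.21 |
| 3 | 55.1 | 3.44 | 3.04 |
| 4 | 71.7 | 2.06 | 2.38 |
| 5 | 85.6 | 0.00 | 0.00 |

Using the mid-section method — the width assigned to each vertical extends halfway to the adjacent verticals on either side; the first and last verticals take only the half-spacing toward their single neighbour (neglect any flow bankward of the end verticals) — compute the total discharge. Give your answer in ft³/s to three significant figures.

529 ft³/s

w_2 = (55.1 − 0.0)/2 = 27.55 ft; q_2 = 2.21 × 2.38 × 27.55 = 144.9 ft³/s
w_3 = (71.7 − 12.5)/2 = 29.6 ft; q_3 = 3.04 × 3.44 × 29.6 = 309.5 ft³/s
w_4 = (85.6 − 55.1)/2 = 15.25 ft; q_4 = 2.38 × 2.06 × 15.25 = 74.77 ft³/s
Stations 1, 5 contribute zero (depth or velocity is 0).
Q = Σ qᵢ = 529.2 ft³/s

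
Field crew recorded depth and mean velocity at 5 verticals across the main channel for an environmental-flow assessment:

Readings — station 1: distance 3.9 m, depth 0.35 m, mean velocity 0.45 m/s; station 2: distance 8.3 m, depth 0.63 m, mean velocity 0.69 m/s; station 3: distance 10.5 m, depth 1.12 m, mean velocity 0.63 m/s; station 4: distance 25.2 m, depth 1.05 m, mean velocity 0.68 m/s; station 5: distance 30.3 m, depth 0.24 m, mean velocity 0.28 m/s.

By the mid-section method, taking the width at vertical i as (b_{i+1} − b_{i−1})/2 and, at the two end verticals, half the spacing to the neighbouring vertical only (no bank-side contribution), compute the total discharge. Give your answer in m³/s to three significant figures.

15.0 m³/s

w_1 = (8.3 − 3.9)/2 = 2.2 m; q_1 = 0.45 × 0.35 × 2.2 = 0.3465 m³/s
w_2 = (10.5 − 3.9)/2 = 3.3 m; q_2 = 0.69 × 0.63 × 3.3 = 1.435 m³/s
w_3 = (25.2 − 8.3)/2 = 8.45 m; q_3 = 0.63 × 1.12 × 8.45 = 5.962 m³/s
w_4 = (30.3 − 10.5)/2 = 9.9 m; q_4 = 0.68 × 1.05 × 9.9 = 7.069 m³/s
w_5 = (30.3 − 25.2)/2 = 2.55 m; q_5 = 0.28 × 0.24 × 2.55 = 0.1714 m³/s
Q = Σ qᵢ = 14.98 m³/s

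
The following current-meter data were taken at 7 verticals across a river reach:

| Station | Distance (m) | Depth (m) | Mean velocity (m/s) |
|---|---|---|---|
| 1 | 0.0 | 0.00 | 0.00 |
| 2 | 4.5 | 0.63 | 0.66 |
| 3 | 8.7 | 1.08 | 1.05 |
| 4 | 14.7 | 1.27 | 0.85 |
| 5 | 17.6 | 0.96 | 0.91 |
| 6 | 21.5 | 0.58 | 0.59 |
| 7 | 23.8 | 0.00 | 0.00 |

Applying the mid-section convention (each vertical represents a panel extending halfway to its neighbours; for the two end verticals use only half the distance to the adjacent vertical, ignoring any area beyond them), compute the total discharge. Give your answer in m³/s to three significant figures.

w_2 = (8.7 − 0.0)/2 = 4.35 m; q_2 = 0.66 × 0.63 × 4.35 = 1.809 m³/s
w_3 = (14.7 − 4.5)/2 = 5.1 m; q_3 = 1.05 × 1.08 × 5.1 = 5.783 m³/s
w_4 = (17.6 − 8.7)/2 = 4.45 m; q_4 = 0.85 × 1.27 × 4.45 = 4.804 m³/s
w_5 = (21.5 − 14.7)/2 = 3.4 m; q_5 = 0.91 × 0.96 × 3.4 = 2.970 m³/s
w_6 = (23.8 − 17.6)/2 = 3.1 m; q_6 = 0.59 × 0.58 × 3.1 = 1.061 m³/s
Stations 1, 7 contribute zero (depth or velocity is 0).
Q = Σ qᵢ = 16.43 m³/s

16.4 m³/s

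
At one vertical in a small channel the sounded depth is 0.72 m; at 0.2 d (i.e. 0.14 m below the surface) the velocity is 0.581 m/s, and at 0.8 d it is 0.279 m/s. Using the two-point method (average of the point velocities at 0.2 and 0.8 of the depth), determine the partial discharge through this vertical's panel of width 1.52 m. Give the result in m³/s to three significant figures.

v̄ = (0.581 + 0.279) / 2 = 0.4300 m/s
q = v̄ × d × w = 0.4300 × 0.72 × 1.52 = 0.4706 m³/s

0.471 m³/s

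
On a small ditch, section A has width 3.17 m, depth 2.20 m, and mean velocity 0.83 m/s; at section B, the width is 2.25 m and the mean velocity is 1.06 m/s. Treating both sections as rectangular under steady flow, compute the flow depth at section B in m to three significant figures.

Q = A₁V₁ = (3.17×2.20) × 0.83 = 5.788 m³/s
d₂ = Q/(b₂ V₂) = 5.788/(2.25×1.06) = 2.427 m

2.43 m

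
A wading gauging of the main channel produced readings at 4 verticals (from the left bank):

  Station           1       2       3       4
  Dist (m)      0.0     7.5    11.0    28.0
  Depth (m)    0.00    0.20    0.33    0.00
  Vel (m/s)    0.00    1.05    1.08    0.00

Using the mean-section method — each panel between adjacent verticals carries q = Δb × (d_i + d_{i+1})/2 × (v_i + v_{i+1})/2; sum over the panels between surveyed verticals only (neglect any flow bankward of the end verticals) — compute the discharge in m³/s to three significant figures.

2.90 m³/s

Panel 1-2: Δb = 7.5 m, d̄ = (0.00+0.20)/2 = 0.1, v̄ = (0.00+1.05)/2 = 0.525 → q = 7.5×0.1×0.525 = 0.3938 m³/s
Panel 2-3: Δb = 3.5 m, d̄ = (0.20+0.33)/2 = 0.265, v̄ = (1.05+1.08)/2 = 1.065 → q = 3.5×0.265×1.065 = 0.9878 m³/s
Panel 3-4: Δb = 17 m, d̄ = (0.33+0.00)/2 = 0.165, v̄ = (1.08+0.00)/2 = 0.54 → q = 17×0.165×0.54 = 1.515 m³/s
Q = Σ q = 2.896 m³/s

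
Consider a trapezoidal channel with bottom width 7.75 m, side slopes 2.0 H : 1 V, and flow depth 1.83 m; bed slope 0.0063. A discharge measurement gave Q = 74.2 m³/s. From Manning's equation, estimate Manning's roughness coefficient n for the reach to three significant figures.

0.0267

A = (b + z·y)·y = (7.75 + 2.0×1.83)×1.83 = 20.88 m²
P = b + 2y√(1+z²) = 7.75 + 2×1.83×√(1+2.0²) = 15.93 m
R = A/P = 20.88/15.93 = 1.310 m
n = (1/Q)·A·R^(2/3)·S^(1/2) = (1/74.2) × 20.88 × 1.197 × 0.07937 = 0.02675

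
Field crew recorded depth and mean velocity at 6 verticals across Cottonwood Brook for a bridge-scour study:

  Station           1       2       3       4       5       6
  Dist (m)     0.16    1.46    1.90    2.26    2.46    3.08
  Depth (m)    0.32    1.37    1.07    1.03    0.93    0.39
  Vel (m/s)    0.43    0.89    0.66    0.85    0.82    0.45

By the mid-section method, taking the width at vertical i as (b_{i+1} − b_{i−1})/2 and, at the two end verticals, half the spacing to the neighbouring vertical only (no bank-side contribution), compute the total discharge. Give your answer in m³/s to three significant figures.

2.04 m³/s

w_1 = (1.46 − 0.16)/2 = 0.65 m; q_1 = 0.43 × 0.32 × 0.65 = 0.08944 m³/s
w_2 = (1.90 − 0.16)/2 = 0.87 m; q_2 = 0.89 × 1.37 × 0.87 = 1.061 m³/s
w_3 = (2.26 − 1.46)/2 = 0.4 m; q_3 = 0.66 × 1.07 × 0.4 = 0.2825 m³/s
w_4 = (2.46 − 1.90)/2 = 0.28 m; q_4 = 0.85 × 1.03 × 0.28 = 0.2451 m³/s
w_5 = (3.08 − 2.26)/2 = 0.41 m; q_5 = 0.82 × 0.93 × 0.41 = 0.3127 m³/s
w_6 = (3.08 − 2.46)/2 = 0.31 m; q_6 = 0.45 × 0.39 × 0.31 = 0.05441 m³/s
Q = Σ qᵢ = 2.045 m³/s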